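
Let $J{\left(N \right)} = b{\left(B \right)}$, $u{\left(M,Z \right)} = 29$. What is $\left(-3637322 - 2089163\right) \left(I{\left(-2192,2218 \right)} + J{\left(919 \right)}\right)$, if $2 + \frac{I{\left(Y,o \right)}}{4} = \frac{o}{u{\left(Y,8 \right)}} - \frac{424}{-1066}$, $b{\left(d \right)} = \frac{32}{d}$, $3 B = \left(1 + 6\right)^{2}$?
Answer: $- \frac{45089110708400}{26117} \approx -1.7264 \cdot 10^{9}$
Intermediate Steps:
$B = \frac{49}{3}$ ($B = \frac{\left(1 + 6\right)^{2}}{3} = \frac{7^{2}}{3} = \frac{1}{3} \cdot 49 = \frac{49}{3} \approx 16.333$)
$J{\left(N \right)} = \frac{96}{49}$ ($J{\left(N \right)} = \frac{32}{\frac{49}{3}} = 32 \cdot \frac{3}{49} = \frac{96}{49}$)
$I{\left(Y,o \right)} = - \frac{3416}{533} + \frac{4 o}{29}$ ($I{\left(Y,o \right)} = -8 + 4 \left(\frac{o}{29} - \frac{424}{-1066}\right) = -8 + 4 \left(o \frac{1}{29} - - \frac{212}{533}\right) = -8 + 4 \left(\frac{o}{29} + \frac{212}{533}\right) = -8 + 4 \left(\frac{212}{533} + \frac{o}{29}\right) = -8 + \left(\frac{848}{533} + \frac{4 o}{29}\right) = - \frac{3416}{533} + \frac{4 o}{29}$)
$\left(-3637322 - 2089163\right) \left(I{\left(-2192,2218 \right)} + J{\left(919 \right)}\right) = \left(-3637322 - 2089163\right) \left(\left(- \frac{3416}{533} + \frac{4}{29} \cdot 2218\right) + \frac{96}{49}\right) = - 5726485 \left(\left(- \frac{3416}{533} + \frac{8872}{29}\right) + \frac{96}{49}\right) = - 5726485 \left(\frac{4629712}{15457} + \frac{96}{49}\right) = \left(-5726485\right) \frac{228339760}{757393} = - \frac{45089110708400}{26117}$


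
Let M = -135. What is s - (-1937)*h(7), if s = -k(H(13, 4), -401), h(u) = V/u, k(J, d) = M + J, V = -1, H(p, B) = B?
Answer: -1020/7 ≈ -145.71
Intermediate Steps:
k(J, d) = -135 + J
h(u) = -1/u
s = 131 (s = -(-135 + 4) = -1*(-131) = 131)
s - (-1937)*h(7) = 131 - (-1937)*(-1/7) = 131 - (-1937)*(-1*1/7) = 131 - (-1937)*(-1)/7 = 131 - 1*1937/7 = 131 - 1937/7 = -1020/7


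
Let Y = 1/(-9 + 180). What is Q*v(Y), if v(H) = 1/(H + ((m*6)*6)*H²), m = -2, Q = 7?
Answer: 22743/11 ≈ 2067.5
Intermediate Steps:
Y = 1/171 ≈ 0.0058480
v(H) = 1/(H - 72*H²) (v(H) = 1/(H + (-2*6*6)*H²) = 1/(H + (-12*6)*H²) = 1/(H - 72*H²))
Q*v(Y) = 7*(1/((1/171)*(1 - 72*1/171))) = 7*(171/(1 - 8/19)) = 7*(171/(11/19)) = 7*(171*(19/11)) = 7*(3249/11) = 22743/11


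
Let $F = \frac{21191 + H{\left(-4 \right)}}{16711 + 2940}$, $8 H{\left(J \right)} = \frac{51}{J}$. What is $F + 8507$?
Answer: $\frac{5350151885}{628832} \approx 8508.1$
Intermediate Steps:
$H{\left(J \right)} = \frac{51}{8 J}$ ($H{\left(J \right)} = \frac{51 \frac{1}{J}}{8} = \frac{51}{8 J}$)
$F = \frac{678061}{628832}$ ($F = \frac{21191 + \frac{51}{8 \left(-4\right)}}{16711 + 2940} = \frac{21191 + \frac{51}{8} \left(- \frac{1}{4}\right)}{19651} = \left(21191 - \frac{51}{32}\right) \frac{1}{19651} = \frac{678061}{32} \cdot \frac{1}{19651} = \frac{678061}{628832} \approx 1.0783$)
$F + 8507 = \frac{678061}{628832} + 8507 = \frac{5350151885}{628832}$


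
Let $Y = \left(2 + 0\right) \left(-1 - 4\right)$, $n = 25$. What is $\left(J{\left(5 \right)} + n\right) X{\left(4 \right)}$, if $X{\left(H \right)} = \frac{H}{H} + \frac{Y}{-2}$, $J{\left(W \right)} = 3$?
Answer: $168$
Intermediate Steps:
$Y = -10$ ($Y = 2 \left(-5\right) = -10$)
$X{\left(H \right)} = 6$ ($X{\left(H \right)} = \frac{H}{H} - \frac{10}{-2} = 1 - -5 = 1 + 5 = 6$)
$\left(J{\left(5 \right)} + n\right) X{\left(4 \right)} = \left(3 + 25\right) 6 = 28 \cdot 6 = 168$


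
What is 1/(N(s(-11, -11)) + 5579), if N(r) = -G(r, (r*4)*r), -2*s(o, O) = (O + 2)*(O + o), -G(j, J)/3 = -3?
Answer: 1/5570 ≈ 0.00017953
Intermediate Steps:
G(j, J) = 9 (G(j, J) = -3*(-3) = 9)
s(o, O) = -(2 + O)*(O + o)/2 (s(o, O) = -(O + 2)*(O + o)/2 = -(2 + O)*(O + o)/2)
N(r) = -9 (N(r) = -1*9 = -9)
1/(N(s(-11, -11)) + 5579) = 1/(-9 + 5579) = 1/5570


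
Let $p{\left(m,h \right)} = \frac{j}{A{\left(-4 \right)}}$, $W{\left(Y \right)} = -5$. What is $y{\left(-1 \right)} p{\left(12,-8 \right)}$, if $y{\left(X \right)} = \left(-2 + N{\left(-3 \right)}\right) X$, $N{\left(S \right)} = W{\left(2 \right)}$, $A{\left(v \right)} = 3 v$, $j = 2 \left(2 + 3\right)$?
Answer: $- \frac{35}{6} \approx -5.8333$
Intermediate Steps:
$j = 10$ ($j = 2 \cdot 5 = 10$)
$N{\left(S \right)} = -5$
$p{\left(m,h \right)} = - \frac{5}{6}$ ($p{\left(m,h \right)} = \frac{10}{3 \left(-4\right)} = \frac{10}{-12} = 10 \left(- \frac{1}{12}\right) = - \frac{5}{6}$)
$y{\left(X \right)} = - 7 X$ ($y{\left(X \right)} = \left(-2 - 5\right) X = - 7 X$)
$y{\left(-1 \right)} p{\left(12,-8 \right)} = \left(-7\right) \left(-1\right) \left(- \frac{5}{6}\right) = 7 \left(- \frac{5}{6}\right) = - \frac{35}{6}$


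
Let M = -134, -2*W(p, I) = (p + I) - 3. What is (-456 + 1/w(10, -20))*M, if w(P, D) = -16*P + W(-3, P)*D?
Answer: 3666307/60 ≈ 61105.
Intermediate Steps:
W(p, I) = 3/2 - I/2 - p/2 (W(p, I) = -((p + I) - 3)/2 = -((I + p) - 3)/2 = -(-3 + I + p)/2 = 3/2 - I/2 - p/2)
w(P, D) = -16*P + D*(3 - P/2) (w(P, D) = -16*P + (3/2 - P/2 - 1/2*(-3))*D = -16*P + (3/2 - P/2 + 3/2)*D = -16*P + (3 - P/2)*D = -16*P + D*(3 - P/2))
(-456 + 1/w(10, -20))*M = (-456 + 1/(-16*10 - 1/2*(-20)*(-6 + 10)))*(-134) = (-456 + 1/(-160 - 1/2*(-20)*4))*(-134) = (-456 + 1/(-160 + 40))*(-134) = (-456 + 1/(-120))*(-134) = (-456 - 1/120)*(-134) = -54721/120*(-134) = 3666307/60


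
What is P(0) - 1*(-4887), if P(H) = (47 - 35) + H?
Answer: 4899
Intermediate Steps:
P(H) = 12 + H
P(0) - 1*(-4887) = (12 + 0) - 1*(-4887) = 12 + 4887 = 4899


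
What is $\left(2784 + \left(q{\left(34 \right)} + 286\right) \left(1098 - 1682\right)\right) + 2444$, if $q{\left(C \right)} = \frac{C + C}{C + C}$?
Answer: $-162380$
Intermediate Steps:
$q{\left(C \right)} = 1$ ($q{\left(C \right)} = \frac{2 C}{2 C} = 2 C \frac{1}{2 C} = 1$)
$\left(2784 + \left(q{\left(34 \right)} + 286\right) \left(1098 - 1682\right)\right) + 2444 = \left(2784 + \left(1 + 286\right) \left(1098 - 1682\right)\right) + 2444 = \left(2784 + 287 \left(-584\right)\right) + 2444 = \left(2784 - 167608\right) + 2444 = -164824 + 2444 = -162380$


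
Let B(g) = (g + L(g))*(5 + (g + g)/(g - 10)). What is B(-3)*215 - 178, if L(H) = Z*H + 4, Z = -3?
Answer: 150336/13 ≈ 11564.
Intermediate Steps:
L(H) = 4 - 3*H (L(H) = -3*H + 4 = 4 - 3*H)
B(g) = (4 - 2*g)*(5 + 2*g/(-10 + g)) (B(g) = (g + (4 - 3*g))*(5 + (g + g)/(g - 10)) = (4 - 2*g)*(5 + (2*g)/(-10 + g)) = (4 - 2*g)*(5 + 2*g/(-10 + g)))
B(-3)*215 - 178 = (2*(-100 - 7*(-3)² + 64*(-3))/(-10 - 3))*215 - 178 = (2*(-100 - 7*9 - 192)/(-13))*215 - 178 = (2*(-1/13)*(-100 - 63 - 192))*215 - 178 = (2*(-1/13)*(-355))*215 - 178 = (710/13)*215 - 178 = 152650/13 - 178 = 150336/13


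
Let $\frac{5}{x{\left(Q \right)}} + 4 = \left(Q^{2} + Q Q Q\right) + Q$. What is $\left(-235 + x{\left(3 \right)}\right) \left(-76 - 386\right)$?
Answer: $108504$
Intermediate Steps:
$x{\left(Q \right)} = \frac{5}{-4 + Q + Q^{2} + Q^{3}}$ ($x{\left(Q \right)} = \frac{5}{-4 + \left(\left(Q^{2} + Q Q Q\right) + Q\right)} = \frac{5}{-4 + \left(\left(Q^{2} + Q^{2} Q\right) + Q\right)} = \frac{5}{-4 + \left(\left(Q^{2} + Q^{3}\right) + Q\right)} = \frac{5}{-4 + \left(Q + Q^{2} + Q^{3}\right)} = \frac{5}{-4 + Q + Q^{2} + Q^{3}}$)
$\left(-235 + x{\left(3 \right)}\right) \left(-76 - 386\right) = \left(-235 + \frac{5}{-4 + 3 + 3^{2} + 3^{3}}\right) \left(-76 - 386\right) = \left(-235 + \frac{5}{-4 + 3 + 9 + 27}\right) \left(-462\right) = \left(-235 + \frac{5}{35}\right) \left(-462\right) = \left(-235 + 5 \cdot \frac{1}{35}\right) \left(-462\right) = \left(-235 + \frac{1}{7}\right) \left(-462\right) = \left(- \frac{1644}{7}\right) \left(-462\right) = 108504$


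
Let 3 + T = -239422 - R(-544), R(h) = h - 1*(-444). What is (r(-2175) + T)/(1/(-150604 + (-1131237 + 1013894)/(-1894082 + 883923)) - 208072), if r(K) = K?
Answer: 2449355285957300/2110319888513337 ≈ 1.1607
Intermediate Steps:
R(h) = 444 + h (R(h) = h + 444 = 444 + h)
T = -239325 (T = -3 + (-239422 - (444 - 544)) = -3 + (-239422 - 1*(-100)) = -3 + (-239422 + 100) = -3 - 239322 = -239325)
(r(-2175) + T)/(1/(-150604 + (-1131237 + 1013894)/(-1894082 + 883923)) - 208072) = (-2175 - 239325)/(1/(-150604 + (-1131237 + 1013894)/(-1894082 + 883923)) - 208072) = -241500/(1/(-150604 - 117343/(-1010159)) - 208072) = -241500/(1/(-150604 - 117343*(-1/1010159)) - 208072) = -241500/(1/(-150604 + 117343/1010159) - 208072) = -241500/(1/(-152133868693/1010159) - 208072) = -241500/(-1010159/152133868693 - 208072) = -241500/(-31654798327700055/152133868693) = -241500*(-152133868693/31654798327700055) = 2449355285957300/2110319888513337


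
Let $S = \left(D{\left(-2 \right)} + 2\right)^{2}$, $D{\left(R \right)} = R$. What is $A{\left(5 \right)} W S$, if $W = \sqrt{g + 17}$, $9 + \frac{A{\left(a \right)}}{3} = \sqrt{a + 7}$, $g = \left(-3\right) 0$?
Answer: $0$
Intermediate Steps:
$g = 0$
$A{\left(a \right)} = -27 + 3 \sqrt{7 + a}$ ($A{\left(a \right)} = -27 + 3 \sqrt{a + 7} = -27 + 3 \sqrt{7 + a}$)
$S = 0$ ($S = \left(-2 + 2\right)^{2} = 0^{2} = 0$)
$W = \sqrt{17}$ ($W = \sqrt{0 + 17} = \sqrt{17} \approx 4.1231$)
$A{\left(5 \right)} W S = \left(-27 + 3 \sqrt{7 + 5}\right) \sqrt{17} \cdot 0 = \left(-27 + 3 \sqrt{12}\right) \sqrt{17} \cdot 0 = \left(-27 + 3 \cdot 2 \sqrt{3}\right) \sqrt{17} \cdot 0 = \left(-27 + 6 \sqrt{3}\right) \sqrt{17} \cdot 0 = \sqrt{17} \left(-27 + 6 \sqrt{3}\right) 0 = 0$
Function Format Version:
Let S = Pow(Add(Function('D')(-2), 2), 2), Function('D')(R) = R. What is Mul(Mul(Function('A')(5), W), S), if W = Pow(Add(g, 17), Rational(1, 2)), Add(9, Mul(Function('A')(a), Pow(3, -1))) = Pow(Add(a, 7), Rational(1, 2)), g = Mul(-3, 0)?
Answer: 0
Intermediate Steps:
g = 0
Function('A')(a) = Add(-27, Mul(3, Pow(Add(7, a), Rational(1, 2)))) (Function('A')(a) = Add(-27, Mul(3, Pow(Add(a, 7), Rational(1, 2)))) = Add(-27, Mul(3, Pow(Add(7, a), Rational(1, 2)))))
S = 0 (S = Pow(Add(-2, 2), 2) = Pow(0, 2) = 0)
W = Pow(17, Rational(1, 2)) (W = Pow(Add(0, 17), Rational(1, 2)) = Pow(17, Rational(1, 2)) ≈ 4.1231)
Mul(Mul(Function('A')(5), W), S) = Mul(Mul(Add(-27, Mul(3, Pow(Add(7, 5), Rational(1, 2)))), Pow(17, Rational(1, 2))), 0) = Mul(Mul(Add(-27, Mul(3, Pow(12, Rational(1, 2)))), Pow(17, Rational(1, 2))), 0) = Mul(Mul(Add(-27, Mul(3, Mul(2, Pow(3, Rational(1, 2))))), Pow(17, Rational(1, 2))), 0) = Mul(Mul(Add(-27, Mul(6, Pow(3, Rational(1, 2)))), Pow(17, Rational(1, 2))), 0) = Mul(Mul(Pow(17, Rational(1, 2)), Add(-27, Mul(6, Pow(3, Rational(1, 2))))), 0) = 0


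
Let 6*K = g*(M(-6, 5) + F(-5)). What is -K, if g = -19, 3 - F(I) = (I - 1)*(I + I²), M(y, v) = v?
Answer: 1216/3 ≈ 405.33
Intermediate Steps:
F(I) = 3 - (-1 + I)*(I + I²) (F(I) = 3 - (I - 1)*(I + I²) = 3 - (-1 + I)*(I + I²))
K = -1216/3 (K = (-19*(5 + (3 - 5 - 1*(-5)³)))/6 = (-19*(5 + (3 - 5 - 1*(-125))))/6 = (-19*(5 + (3 - 5 + 125)))/6 = (-19*(5 + 123))/6 = (-19*128)/6 = (⅙)*(-2432) = -1216/3 ≈ -405.33)
-K = -1*(-1216/3) = 1216/3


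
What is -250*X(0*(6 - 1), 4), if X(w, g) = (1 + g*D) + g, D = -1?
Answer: -250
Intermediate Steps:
X(w, g) = 1 (X(w, g) = (1 + g*(-1)) + g = (1 - g) + g = 1)
-250*X(0*(6 - 1), 4) = -250*1 = -250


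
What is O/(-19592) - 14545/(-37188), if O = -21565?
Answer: 271731215/182146824 ≈ 1.4918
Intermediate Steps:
O/(-19592) - 14545/(-37188) = -21565/(-19592) - 14545/(-37188) = -21565*(-1/19592) - 14545*(-1/37188) = 21565/19592 + 14545/37188 = 271731215/182146824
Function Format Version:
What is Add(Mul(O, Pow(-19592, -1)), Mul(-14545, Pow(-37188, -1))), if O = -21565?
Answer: Rational(271731215, 182146824) ≈ 1.4918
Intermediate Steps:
Add(Mul(O, Pow(-19592, -1)), Mul(-14545, Pow(-37188, -1))) = Add(Mul(-21565, Pow(-19592, -1)), Mul(-14545, Pow(-37188, -1))) = Add(Mul(-21565, Rational(-1, 19592)), Mul(-14545, Rational(-1, 37188))) = Add(Rational(21565, 19592), Rational(14545, 37188)) = Rational(271731215, 182146824)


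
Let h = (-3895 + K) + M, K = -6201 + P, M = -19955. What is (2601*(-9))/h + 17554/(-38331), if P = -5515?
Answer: 272964815/1363280346 ≈ 0.20023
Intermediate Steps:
K = -11716 (K = -6201 - 5515 = -11716)
h = -35566 (h = (-3895 - 11716) - 19955 = -15611 - 19955 = -35566)
(2601*(-9))/h + 17554/(-38331) = (2601*(-9))/(-35566) + 17554/(-38331) = -23409*(-1/35566) + 17554*(-1/38331) = 23409/35566 - 17554/38331 = 272964815/1363280346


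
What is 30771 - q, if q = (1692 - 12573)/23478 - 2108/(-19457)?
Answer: 360428390381/11713114 ≈ 30771.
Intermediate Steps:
q = -4159487/11713114 (q = -10881*1/23478 - 2108*(-1/19457) = -279/602 + 2108/19457 = -4159487/11713114 ≈ -0.35511)
30771 - q = 30771 - 1*(-4159487/11713114) = 30771 + 4159487/11713114 = 360428390381/11713114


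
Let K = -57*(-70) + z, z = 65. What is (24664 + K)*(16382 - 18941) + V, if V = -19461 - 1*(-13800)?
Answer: -73497582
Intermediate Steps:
V = -5661 (V = -19461 + 13800 = -5661)
K = 4055 (K = -57*(-70) + 65 = 3990 + 65 = 4055)
(24664 + K)*(16382 - 18941) + V = (24664 + 4055)*(16382 - 18941) - 5661 = 28719*(-2559) - 5661 = -73491921 - 5661 = -73497582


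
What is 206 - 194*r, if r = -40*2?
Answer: 15726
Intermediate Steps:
r = -80 (r = -5*16 = -80)
206 - 194*r = 206 - 194*(-80) = 206 + 15520 = 15726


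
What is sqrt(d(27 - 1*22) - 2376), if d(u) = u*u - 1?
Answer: 28*I*sqrt(3) ≈ 48.497*I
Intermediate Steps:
d(u) = -1 + u**2 (d(u) = u**2 - 1 = -1 + u**2)
sqrt(d(27 - 1*22) - 2376) = sqrt((-1 + (27 - 1*22)**2) - 2376) = sqrt((-1 + (27 - 22)**2) - 2376) = sqrt((-1 + 5**2) - 2376) = sqrt((-1 + 25) - 2376) = sqrt(24 - 2376) = sqrt(-2352) = 28*I*sqrt(3)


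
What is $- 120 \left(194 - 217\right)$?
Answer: $2760$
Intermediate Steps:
$- 120 \left(194 - 217\right) = \left(-120\right) \left(-23\right) = 2760$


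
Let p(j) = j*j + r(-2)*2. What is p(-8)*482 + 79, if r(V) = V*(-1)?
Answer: 32855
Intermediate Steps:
r(V) = -V
p(j) = 4 + j² (p(j) = j*j - 1*(-2)*2 = j² + 2*2 = j² + 4 = 4 + j²)
p(-8)*482 + 79 = (4 + (-8)²)*482 + 79 = (4 + 64)*482 + 79 = 68*482 + 79 = 32776 + 79 = 32855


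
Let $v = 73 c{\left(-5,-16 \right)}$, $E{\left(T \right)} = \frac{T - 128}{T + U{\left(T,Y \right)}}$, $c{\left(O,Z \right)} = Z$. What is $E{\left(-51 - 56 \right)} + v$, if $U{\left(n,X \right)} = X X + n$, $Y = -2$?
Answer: $- \frac{49009}{42} \approx -1166.9$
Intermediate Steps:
$U{\left(n,X \right)} = n + X^{2}$ ($U{\left(n,X \right)} = X^{2} + n = n + X^{2}$)
$E{\left(T \right)} = \frac{-128 + T}{4 + 2 T}$ ($E{\left(T \right)} = \frac{T - 128}{T + \left(T + \left(-2\right)^{2}\right)} = \frac{-128 + T}{T + \left(T + 4\right)} = \frac{-128 + T}{T + \left(4 + T\right)} = \frac{-128 + T}{4 + 2 T}$)
$v = -1168$ ($v = 73 \left(-16\right) = -1168$)
$E{\left(-51 - 56 \right)} + v = \frac{-128 - 107}{2 \left(2 - 107\right)} - 1168 = \frac{1}{2} \frac{1}{-105} \left(-235\right) - 1168 = \frac{1}{2} \left(- \frac{1}{105}\right) \left(-235\right) - 1168 = \frac{47}{42} - 1168 = - \frac{49009}{42}$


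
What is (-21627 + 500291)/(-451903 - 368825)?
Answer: -59833/102591 ≈ -0.58322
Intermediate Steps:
(-21627 + 500291)/(-451903 - 368825) = 478664/(-820728) = 478664*(-1/820728) = -59833/102591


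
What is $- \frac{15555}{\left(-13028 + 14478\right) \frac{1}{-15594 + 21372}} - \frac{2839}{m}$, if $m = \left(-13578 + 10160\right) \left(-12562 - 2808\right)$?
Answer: $- \frac{3256308005971}{52534660} \approx -61984.0$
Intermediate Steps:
$m = 52534660$ ($m = \left(-3418\right) \left(-15370\right) = 52534660$)
$- \frac{15555}{\left(-13028 + 14478\right) \frac{1}{-15594 + 21372}} - \frac{2839}{m} = - \frac{15555}{\left(-13028 + 14478\right) \frac{1}{-15594 + 21372}} - \frac{2839}{52534660} = - \frac{15555}{1450 \cdot \frac{1}{5778}} - \frac{2839}{52534660} = - \frac{15555}{\frac{725}{2889}} - \frac{2839}{52534660} = \left(-15555\right) \frac{2889}{725} - \frac{2839}{52534660} = - \frac{8987679}{145} - \frac{2839}{52534660} = - \frac{3256308005971}{52534660}$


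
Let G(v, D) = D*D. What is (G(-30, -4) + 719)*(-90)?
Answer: -66150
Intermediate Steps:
G(v, D) = D**2
(G(-30, -4) + 719)*(-90) = ((-4)**2 + 719)*(-90) = (16 + 719)*(-90) = 735*(-90) = -66150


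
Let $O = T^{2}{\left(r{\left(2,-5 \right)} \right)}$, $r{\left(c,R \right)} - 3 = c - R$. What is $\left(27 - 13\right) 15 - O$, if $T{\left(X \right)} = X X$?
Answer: $-9790$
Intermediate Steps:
$r{\left(c,R \right)} = 3 + c - R$ ($r{\left(c,R \right)} = 3 - \left(R - c\right) = 3 + c - R$)
$T{\left(X \right)} = X^{2}$
$O = 10000$ ($O = \left(\left(3 + 2 - -5\right)^{2}\right)^{2} = \left(\left(3 + 2 + 5\right)^{2}\right)^{2} = \left(10^{2}\right)^{2} = 100^{2} = 10000$)
$\left(27 - 13\right) 15 - O = \left(27 - 13\right) 15 - 10000 = 14 \cdot 15 - 10000 = 210 - 10000 = -9790$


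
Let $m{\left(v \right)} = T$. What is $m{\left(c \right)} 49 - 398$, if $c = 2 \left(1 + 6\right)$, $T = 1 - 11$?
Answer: $-888$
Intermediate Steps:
$T = -10$ ($T = 1 - 11 = -10$)
$c = 14$ ($c = 2 \cdot 7 = 14$)
$m{\left(v \right)} = -10$
$m{\left(c \right)} 49 - 398 = \left(-10\right) 49 - 398 = -490 - 398 = -888$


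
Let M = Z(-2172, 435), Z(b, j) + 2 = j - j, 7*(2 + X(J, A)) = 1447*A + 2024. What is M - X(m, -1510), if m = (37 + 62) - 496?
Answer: 2182946/7 ≈ 3.1185e+5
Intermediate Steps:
m = -397 (m = 99 - 496 = -397)
X(J, A) = 2010/7 + 1447*A/7 (X(J, A) = -2 + (1447*A + 2024)/7 = -2 + (2024 + 1447*A)/7 = -2 + (2024/7 + 1447*A/7) = 2010/7 + 1447*A/7)
Z(b, j) = -2 (Z(b, j) = -2 + (j - j) = -2 + 0 = -2)
M = -2
M - X(m, -1510) = -2 - (2010/7 + (1447/7)*(-1510)) = -2 - (2010/7 - 2184970/7) = -2 - 1*(-2182960/7) = -2 + 2182960/7 = 2182946/7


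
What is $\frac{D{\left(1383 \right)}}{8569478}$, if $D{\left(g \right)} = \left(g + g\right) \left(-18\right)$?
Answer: $- \frac{24894}{4284739} \approx -0.0058099$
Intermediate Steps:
$D{\left(g \right)} = - 36 g$ ($D{\left(g \right)} = 2 g \left(-18\right) = - 36 g$)
$\frac{D{\left(1383 \right)}}{8569478} = \frac{\left(-36\right) 1383}{8569478} = \left(-49788\right) \frac{1}{8569478} = - \frac{24894}{4284739}$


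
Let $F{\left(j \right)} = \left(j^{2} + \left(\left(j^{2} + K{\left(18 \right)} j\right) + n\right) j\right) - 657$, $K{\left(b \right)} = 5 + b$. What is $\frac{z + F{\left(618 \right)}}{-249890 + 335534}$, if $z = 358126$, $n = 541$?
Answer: $\frac{245887015}{85644} \approx 2871.0$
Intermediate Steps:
$F{\left(j \right)} = -657 + j^{2} + j \left(541 + j^{2} + 23 j\right)$ ($F{\left(j \right)} = \left(j^{2} + \left(\left(j^{2} + \left(5 + 18\right) j\right) + 541\right) j\right) - 657 = \left(j^{2} + \left(\left(j^{2} + 23 j\right) + 541\right) j\right) - 657 = \left(j^{2} + \left(541 + j^{2} + 23 j\right) j\right) - 657 = \left(j^{2} + j \left(541 + j^{2} + 23 j\right)\right) - 657 = -657 + j^{2} + j \left(541 + j^{2} + 23 j\right)$)
$\frac{z + F{\left(618 \right)}}{-249890 + 335534} = \frac{358126 + \left(-657 + 618^{3} + 24 \cdot 618^{2} + 541 \cdot 618\right)}{-249890 + 335534} = \frac{358126 + \left(-657 + 236029032 + 24 \cdot 381924 + 334338\right)}{85644} = \left(358126 + \left(-657 + 236029032 + 9166176 + 334338\right)\right) \frac{1}{85644} = \left(358126 + 245528889\right) \frac{1}{85644} = 245887015 \cdot \frac{1}{85644} = \frac{245887015}{85644}$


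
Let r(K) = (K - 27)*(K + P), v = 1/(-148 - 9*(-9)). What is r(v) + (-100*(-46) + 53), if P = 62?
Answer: 13370387/4489 ≈ 2978.5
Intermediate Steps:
v = -1/67 (v = 1/(-148 + 81) = 1/(-67) = -1/67 ≈ -0.014925)
r(K) = (-27 + K)*(62 + K) (r(K) = (K - 27)*(K + 62) = (-27 + K)*(62 + K))
r(v) + (-100*(-46) + 53) = (-1674 + (-1/67)² + 35*(-1/67)) + (-100*(-46) + 53) = (-1674 + 1/4489 - 35/67) + (4600 + 53) = -7516930/4489 + 4653 = 13370387/4489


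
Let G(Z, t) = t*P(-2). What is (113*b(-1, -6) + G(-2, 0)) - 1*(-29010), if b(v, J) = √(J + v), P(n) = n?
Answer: 29010 + 113*I*√7 ≈ 29010.0 + 298.97*I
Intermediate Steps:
G(Z, t) = -2*t (G(Z, t) = t*(-2) = -2*t)
(113*b(-1, -6) + G(-2, 0)) - 1*(-29010) = (113*√(-6 - 1) - 2*0) - 1*(-29010) = (113*√(-7) + 0) + 29010 = (113*(I*√7) + 0) + 29010 = (113*I*√7 + 0) + 29010 = 113*I*√7 + 29010 = 29010 + 113*I*√7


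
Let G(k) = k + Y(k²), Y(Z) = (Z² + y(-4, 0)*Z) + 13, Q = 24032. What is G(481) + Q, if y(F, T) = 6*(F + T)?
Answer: 53522384183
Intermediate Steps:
y(F, T) = 6*F + 6*T
Y(Z) = 13 + Z² - 24*Z (Y(Z) = (Z² + (6*(-4) + 6*0)*Z) + 13 = (Z² + (-24 + 0)*Z) + 13 = (Z² - 24*Z) + 13 = 13 + Z² - 24*Z)
G(k) = 13 + k + k⁴ - 24*k² (G(k) = k + (13 + (k²)² - 24*k²) = k + (13 + k⁴ - 24*k²) = 13 + k + k⁴ - 24*k²)
G(481) + Q = (13 + 481 + 481⁴ - 24*481²) + 24032 = (13 + 481 + 53527912321 - 24*231361) + 24032 = (13 + 481 + 53527912321 - 5552664) + 24032 = 53522360151 + 24032 = 53522384183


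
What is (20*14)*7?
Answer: 1960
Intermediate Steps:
(20*14)*7 = 280*7 = 1960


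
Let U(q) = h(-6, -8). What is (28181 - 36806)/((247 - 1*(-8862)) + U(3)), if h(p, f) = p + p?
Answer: -8625/9097 ≈ -0.94811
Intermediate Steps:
h(p, f) = 2*p
U(q) = -12 (U(q) = 2*(-6) = -12)
(28181 - 36806)/((247 - 1*(-8862)) + U(3)) = (28181 - 36806)/((247 - 1*(-8862)) - 12) = -8625/((247 + 8862) - 12) = -8625/(9109 - 12) = -8625/9097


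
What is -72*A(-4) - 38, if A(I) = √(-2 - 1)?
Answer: -38 - 72*I*√3 ≈ -38.0 - 124.71*I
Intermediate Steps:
A(I) = I*√3 (A(I) = √(-3) = I*√3)
-72*A(-4) - 38 = -72*I*√3 - 38 = -38 - 72*I*√3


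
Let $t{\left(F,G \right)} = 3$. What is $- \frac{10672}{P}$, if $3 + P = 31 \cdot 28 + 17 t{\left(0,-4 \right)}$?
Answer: $- \frac{2668}{229} \approx -11.651$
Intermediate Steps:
$P = 916$ ($P = -3 + \left(31 \cdot 28 + 17 \cdot 3\right) = -3 + \left(868 + 51\right) = -3 + 919 = 916$)
$- \frac{10672}{P} = - \frac{10672}{916} = \left(-10672\right) \frac{1}{916} = - \frac{2668}{229}$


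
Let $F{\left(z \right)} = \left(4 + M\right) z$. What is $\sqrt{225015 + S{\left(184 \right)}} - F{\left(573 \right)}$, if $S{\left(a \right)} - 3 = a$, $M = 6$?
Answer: $-5730 + \sqrt{225202} \approx -5255.4$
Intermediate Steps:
$S{\left(a \right)} = 3 + a$
$F{\left(z \right)} = 10 z$ ($F{\left(z \right)} = \left(4 + 6\right) z = 10 z$)
$\sqrt{225015 + S{\left(184 \right)}} - F{\left(573 \right)} = \sqrt{225015 + \left(3 + 184\right)} - 10 \cdot 573 = \sqrt{225015 + 187} - 5730 = \sqrt{225202} - 5730 = -5730 + \sqrt{225202}$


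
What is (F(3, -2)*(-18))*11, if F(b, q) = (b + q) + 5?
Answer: -1188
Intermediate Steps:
F(b, q) = 5 + b + q
(F(3, -2)*(-18))*11 = ((5 + 3 - 2)*(-18))*11 = (6*(-18))*11 = -108*11 = -1188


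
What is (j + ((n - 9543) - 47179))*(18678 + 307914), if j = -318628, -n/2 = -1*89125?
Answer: -64371283200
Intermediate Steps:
n = 178250 (n = -(-2)*89125 = -2*(-89125) = 178250)
(j + ((n - 9543) - 47179))*(18678 + 307914) = (-318628 + ((178250 - 9543) - 47179))*(18678 + 307914) = (-318628 + (168707 - 47179))*326592 = (-318628 + 121528)*326592 = -197100*326592 = -64371283200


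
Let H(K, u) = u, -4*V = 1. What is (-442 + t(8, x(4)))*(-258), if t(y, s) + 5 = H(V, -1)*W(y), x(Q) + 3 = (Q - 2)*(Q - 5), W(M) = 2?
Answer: 115842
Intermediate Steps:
V = -¼ (V = -¼*1 = -¼ ≈ -0.25000)
x(Q) = -3 + (-5 + Q)*(-2 + Q) (x(Q) = -3 + (Q - 2)*(Q - 5) = -3 + (-2 + Q)*(-5 + Q) = -3 + (-5 + Q)*(-2 + Q))
t(y, s) = -7 (t(y, s) = -5 - 1*2 = -5 - 2 = -7)
(-442 + t(8, x(4)))*(-258) = (-442 - 7)*(-258) = -449*(-258) = 115842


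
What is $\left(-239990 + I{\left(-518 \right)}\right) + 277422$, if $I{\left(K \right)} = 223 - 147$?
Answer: $37508$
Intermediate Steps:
$I{\left(K \right)} = 76$
$\left(-239990 + I{\left(-518 \right)}\right) + 277422 = \left(-239990 + 76\right) + 277422 = -239914 + 277422 = 37508$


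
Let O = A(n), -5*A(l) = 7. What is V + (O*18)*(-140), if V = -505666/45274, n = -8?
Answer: 79610503/22637 ≈ 3516.8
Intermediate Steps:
A(l) = -7/5 (A(l) = -1/5*7 = -7/5)
O = -7/5 ≈ -1.4000
V = -252833/22637 (V = -505666*1/45274 = -252833/22637 ≈ -11.169)
V + (O*18)*(-140) = -252833/22637 - 7/5*18*(-140) = -252833/22637 - 126/5*(-140) = -252833/22637 + 3528 = 79610503/22637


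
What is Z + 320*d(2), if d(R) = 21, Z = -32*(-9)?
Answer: 7008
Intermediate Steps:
Z = 288
Z + 320*d(2) = 288 + 320*21 = 288 + 6720 = 7008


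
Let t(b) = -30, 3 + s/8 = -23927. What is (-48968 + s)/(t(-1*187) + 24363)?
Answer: -80136/8111 ≈ -9.8799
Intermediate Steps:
s = -191440 (s = -24 + 8*(-23927) = -24 - 191416 = -191440)
(-48968 + s)/(t(-1*187) + 24363) = (-48968 - 191440)/(-30 + 24363) = -240408/24333 = -240408*1/24333 = -80136/8111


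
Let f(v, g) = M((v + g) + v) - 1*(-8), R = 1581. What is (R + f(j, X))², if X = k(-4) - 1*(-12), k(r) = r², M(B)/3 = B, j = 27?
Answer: 3367225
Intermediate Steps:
M(B) = 3*B
X = 28 (X = (-4)² - 1*(-12) = 16 + 12 = 28)
f(v, g) = 8 + 3*g + 6*v (f(v, g) = 3*((v + g) + v) - 1*(-8) = 3*((g + v) + v) + 8 = 3*(g + 2*v) + 8 = (3*g + 6*v) + 8 = 8 + 3*g + 6*v)
(R + f(j, X))² = (1581 + (8 + 3*28 + 6*27))² = (1581 + (8 + 84 + 162))² = (1581 + 254)² = 1835² = 3367225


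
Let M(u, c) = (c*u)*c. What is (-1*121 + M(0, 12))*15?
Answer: -1815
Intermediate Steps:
M(u, c) = u*c²
(-1*121 + M(0, 12))*15 = (-1*121 + 0*12²)*15 = (-121 + 0*144)*15 = (-121 + 0)*15 = -121*15 = -1815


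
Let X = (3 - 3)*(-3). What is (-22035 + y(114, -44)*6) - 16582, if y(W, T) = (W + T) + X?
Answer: -38197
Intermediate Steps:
X = 0 (X = 0*(-3) = 0)
y(W, T) = T + W (y(W, T) = (W + T) + 0 = (T + W) + 0 = T + W)
(-22035 + y(114, -44)*6) - 16582 = (-22035 + (-44 + 114)*6) - 16582 = (-22035 + 70*6) - 16582 = (-22035 + 420) - 16582 = -21615 - 16582 = -38197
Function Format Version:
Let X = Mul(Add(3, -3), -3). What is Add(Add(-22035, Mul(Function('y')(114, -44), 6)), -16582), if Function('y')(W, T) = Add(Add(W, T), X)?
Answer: -38197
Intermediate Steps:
X = 0 (X = Mul(0, -3) = 0)
Function('y')(W, T) = Add(T, W) (Function('y')(W, T) = Add(Add(W, T), 0) = Add(Add(T, W), 0) = Add(T, W))
Add(Add(-22035, Mul(Function('y')(114, -44), 6)), -16582) = Add(Add(-22035, Mul(Add(-44, 114), 6)), -16582) = Add(Add(-22035, Mul(70, 6)), -16582) = Add(Add(-22035, 420), -16582) = Add(-21615, -16582) = -38197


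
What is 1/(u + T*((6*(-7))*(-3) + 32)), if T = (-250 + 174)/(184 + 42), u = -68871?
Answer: -113/7788427 ≈ -1.4509e-5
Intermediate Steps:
T = -38/113 (T = -76/226 = -76*1/226 = -38/113 ≈ -0.33628)
1/(u + T*((6*(-7))*(-3) + 32)) = 1/(-68871 - 38*((6*(-7))*(-3) + 32)/113) = 1/(-68871 - 38*(-42*(-3) + 32)/113) = 1/(-68871 - 38*(126 + 32)/113) = 1/(-68871 - 38/113*158) = 1/(-68871 - 6004/113) = 1/(-7788427/113) = -113/7788427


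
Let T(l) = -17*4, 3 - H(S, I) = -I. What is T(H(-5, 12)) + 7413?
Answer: 7345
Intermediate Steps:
H(S, I) = 3 + I (H(S, I) = 3 - (-1)*I = 3 + I)
T(l) = -68
T(H(-5, 12)) + 7413 = -68 + 7413 = 7345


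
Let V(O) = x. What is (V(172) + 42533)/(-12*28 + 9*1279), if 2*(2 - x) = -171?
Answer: 85241/22350 ≈ 3.8139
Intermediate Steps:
x = 175/2 (x = 2 - ½*(-171) = 2 + 171/2 = 175/2 ≈ 87.500)
V(O) = 175/2
(V(172) + 42533)/(-12*28 + 9*1279) = (175/2 + 42533)/(-12*28 + 9*1279) = 85241/(2*(-336 + 11511)) = (85241/2)/11175 = (85241/2)*(1/11175) = 85241/22350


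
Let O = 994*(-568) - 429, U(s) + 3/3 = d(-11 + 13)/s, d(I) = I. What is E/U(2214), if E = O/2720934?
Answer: 69497583/334372556 ≈ 0.20784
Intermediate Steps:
U(s) = -1 + 2/s (U(s) = -1 + (-11 + 13)/s = -1 + 2/s)
O = -565021 (O = -564592 - 429 = -565021)
E = -565021/2720934 ≈ -0.20766
E/U(2214) = -565021*2214/(2 - 1*2214)/2720934 = -565021*2214/(2 - 2214)/2720934 = -565021/(2720934*((1/2214)*(-2212))) = -565021/(2720934*(-1106/1107)) = -565021/2720934*(-1107/1106) = 69497583/334372556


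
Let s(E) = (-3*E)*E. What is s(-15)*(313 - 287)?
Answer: -17550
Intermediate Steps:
s(E) = -3*E²
s(-15)*(313 - 287) = (-3*(-15)²)*(313 - 287) = -3*225*26 = -675*26 = -17550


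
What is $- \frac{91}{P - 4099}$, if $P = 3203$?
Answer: $\frac{13}{128} \approx 0.10156$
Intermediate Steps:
$- \frac{91}{P - 4099} = - \frac{91}{3203 - 4099} = - \frac{91}{-896} = \left(-91\right) \left(- \frac{1}{896}\right) = \frac{13}{128}$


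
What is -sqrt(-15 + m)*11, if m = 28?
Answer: -11*sqrt(13) ≈ -39.661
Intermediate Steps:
-sqrt(-15 + m)*11 = -sqrt(-15 + 28)*11 = -sqrt(13)*11 = -11*sqrt(13)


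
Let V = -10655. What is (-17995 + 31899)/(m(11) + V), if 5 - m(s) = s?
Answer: -13904/10661 ≈ -1.3042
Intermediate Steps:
m(s) = 5 - s
(-17995 + 31899)/(m(11) + V) = (-17995 + 31899)/((5 - 1*11) - 10655) = 13904/((5 - 11) - 10655) = 13904/(-6 - 10655) = 13904/(-10661) = 13904*(-1/10661) = -13904/10661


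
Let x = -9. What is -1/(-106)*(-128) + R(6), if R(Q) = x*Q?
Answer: -2926/53 ≈ -55.208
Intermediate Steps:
R(Q) = -9*Q
-1/(-106)*(-128) + R(6) = -1/(-106)*(-128) - 9*6 = -1*(-1/106)*(-128) - 54 = (1/106)*(-128) - 54 = -64/53 - 54 = -2926/53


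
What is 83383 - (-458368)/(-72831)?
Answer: 6072408905/72831 ≈ 83377.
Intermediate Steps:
83383 - (-458368)/(-72831) = 83383 - (-458368)*(-1)/72831 = 83383 - 1*458368/72831 = 83383 - 458368/72831 = 6072408905/72831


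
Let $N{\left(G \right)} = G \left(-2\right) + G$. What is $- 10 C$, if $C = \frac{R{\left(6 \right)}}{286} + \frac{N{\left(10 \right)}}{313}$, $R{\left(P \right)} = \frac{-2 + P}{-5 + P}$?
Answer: $\frac{8040}{44759} \approx 0.17963$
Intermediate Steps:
$N{\left(G \right)} = - G$ ($N{\left(G \right)} = - 2 G + G = - G$)
$R{\left(P \right)} = \frac{-2 + P}{-5 + P}$
$C = - \frac{804}{44759}$ ($C = \frac{\frac{1}{-5 + 6} \left(-2 + 6\right)}{286} + \frac{\left(-1\right) 10}{313} = 1^{-1} \cdot 4 \cdot \frac{1}{286} - \frac{10}{313} = 1 \cdot 4 \cdot \frac{1}{286} - \frac{10}{313} = 4 \cdot \frac{1}{286} - \frac{10}{313} = \frac{2}{143} - \frac{10}{313} = - \frac{804}{44759} \approx -0.017963$)
$- 10 C = \left(-10\right) \left(- \frac{804}{44759}\right) = \frac{8040}{44759}$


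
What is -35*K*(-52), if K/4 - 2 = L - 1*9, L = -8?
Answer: -109200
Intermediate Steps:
K = -60 (K = 8 + 4*(-8 - 1*9) = 8 + 4*(-8 - 9) = 8 + 4*(-17) = 8 - 68 = -60)
-35*K*(-52) = -35*(-60)*(-52) = 2100*(-52) = -109200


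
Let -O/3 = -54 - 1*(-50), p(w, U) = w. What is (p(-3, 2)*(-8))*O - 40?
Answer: 248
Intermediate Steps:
O = 12 (O = -3*(-54 - 1*(-50)) = -3*(-54 + 50) = -3*(-4) = 12)
(p(-3, 2)*(-8))*O - 40 = -3*(-8)*12 - 40 = 24*12 - 40 = 288 - 40 = 248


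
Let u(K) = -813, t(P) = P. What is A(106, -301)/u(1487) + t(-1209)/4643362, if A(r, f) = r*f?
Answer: 148150125055/3775053306 ≈ 39.245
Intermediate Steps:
A(r, f) = f*r
A(106, -301)/u(1487) + t(-1209)/4643362 = -301*106/(-813) - 1209/4643362 = -31906*(-1/813) - 1209*1/4643362 = 31906/813 - 1209/4643362 = 148150125055/3775053306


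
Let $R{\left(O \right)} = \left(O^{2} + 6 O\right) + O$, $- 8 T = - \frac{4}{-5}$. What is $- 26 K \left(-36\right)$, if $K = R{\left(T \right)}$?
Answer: $- \frac{16146}{25} \approx -645.84$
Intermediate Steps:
$T = - \frac{1}{10}$ ($T = - \frac{\left(-4\right) \frac{1}{-5}}{8} = - \frac{\left(-4\right) \left(- \frac{1}{5}\right)}{8} = \left(- \frac{1}{8}\right) \frac{4}{5} = - \frac{1}{10} \approx -0.1$)
$R{\left(O \right)} = O^{2} + 7 O$
$K = - \frac{69}{100}$ ($K = - \frac{7 - \frac{1}{10}}{10} = \left(- \frac{1}{10}\right) \frac{69}{10} = - \frac{69}{100} \approx -0.69$)
$- 26 K \left(-36\right) = \left(-26\right) \left(- \frac{69}{100}\right) \left(-36\right) = \frac{897}{50} \left(-36\right) = - \frac{16146}{25}$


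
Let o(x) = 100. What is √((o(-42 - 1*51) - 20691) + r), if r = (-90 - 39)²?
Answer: 5*I*√158 ≈ 62.849*I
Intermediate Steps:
r = 16641 (r = (-129)² = 16641)
√((o(-42 - 1*51) - 20691) + r) = √((100 - 20691) + 16641) = √(-20591 + 16641) = √(-3950) = 5*I*√158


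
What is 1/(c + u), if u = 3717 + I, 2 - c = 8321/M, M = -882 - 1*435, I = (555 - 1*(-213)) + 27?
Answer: 1317/5953259 ≈ 0.00022122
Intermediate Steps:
I = 795 (I = (555 + 213) + 27 = 768 + 27 = 795)
M = -1317 (M = -882 - 435 = -1317)
c = 10955/1317 (c = 2 - 8321/(-1317) = 2 - 8321*(-1)/1317 = 2 - 1*(-8321/1317) = 2 + 8321/1317 = 10955/1317 ≈ 8.3181)
u = 4512 (u = 3717 + 795 = 4512)
1/(c + u) = 1/(10955/1317 + 4512) = 1/(5953259/1317) = 1317/5953259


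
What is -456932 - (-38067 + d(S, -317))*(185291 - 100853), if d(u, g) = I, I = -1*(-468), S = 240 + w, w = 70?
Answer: 3174327430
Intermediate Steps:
S = 310 (S = 240 + 70 = 310)
I = 468
d(u, g) = 468
-456932 - (-38067 + d(S, -317))*(185291 - 100853) = -456932 - (-38067 + 468)*(185291 - 100853) = -456932 - (-37599)*84438 = -456932 - 1*(-3174784362) = -456932 + 3174784362 = 3174327430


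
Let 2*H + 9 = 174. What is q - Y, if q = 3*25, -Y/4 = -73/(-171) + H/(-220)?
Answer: 25721/342 ≈ 75.208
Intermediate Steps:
H = 165/2 (H = -9/2 + (½)*174 = -9/2 + 87 = 165/2 ≈ 82.500)
Y = -71/342 (Y = -4*(-73/(-171) + (165/2)/(-220)) = -4*(-73*(-1/171) + (165/2)*(-1/220)) = -4*(73/171 - 3/8) = -4*71/1368 = -71/342 ≈ -0.20760)
q = 75
q - Y = 75 - 1*(-71/342) = 75 + 71/342 = 25721/342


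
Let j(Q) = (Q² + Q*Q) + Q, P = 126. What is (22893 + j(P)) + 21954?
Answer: 76725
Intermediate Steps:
j(Q) = Q + 2*Q² (j(Q) = (Q² + Q²) + Q = 2*Q² + Q = Q + 2*Q²)
(22893 + j(P)) + 21954 = (22893 + 126*(1 + 2*126)) + 21954 = (22893 + 126*(1 + 252)) + 21954 = (22893 + 126*253) + 21954 = (22893 + 31878) + 21954 = 54771 + 21954 = 76725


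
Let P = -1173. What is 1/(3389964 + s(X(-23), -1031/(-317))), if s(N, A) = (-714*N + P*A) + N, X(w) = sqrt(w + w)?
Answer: 340270724325/1152209714247752911 + 71648657*I*sqrt(46)/1152209714247752911 ≈ 2.9532e-7 + 4.2175e-10*I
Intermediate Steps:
X(w) = sqrt(2)*sqrt(w) (X(w) = sqrt(2*w) = sqrt(2)*sqrt(w))
s(N, A) = -1173*A - 713*N (s(N, A) = (-714*N - 1173*A) + N = (-1173*A - 714*N) + N = -1173*A - 713*N)
1/(3389964 + s(X(-23), -1031/(-317))) = 1/(3389964 + (-(-1209363)/(-317) - 713*sqrt(2)*sqrt(-23))) = 1/(3389964 + (-(-1209363)*(-1)/317 - 713*sqrt(2)*I*sqrt(23))) = 1/(3389964 + (-1173*1031/317 - 713*I*sqrt(46))) = 1/(3389964 + (-1209363/317 - 713*I*sqrt(46))) = 1/(1073409225/317 - 713*I*sqrt(46))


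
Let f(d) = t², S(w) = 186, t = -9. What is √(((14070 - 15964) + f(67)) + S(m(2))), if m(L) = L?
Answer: I*√1627 ≈ 40.336*I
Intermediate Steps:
f(d) = 81 (f(d) = (-9)² = 81)
√(((14070 - 15964) + f(67)) + S(m(2))) = √(((14070 - 15964) + 81) + 186) = √((-1894 + 81) + 186) = √(-1813 + 186) = √(-1627) = I*√1627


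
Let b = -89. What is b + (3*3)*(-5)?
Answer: -134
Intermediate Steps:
b + (3*3)*(-5) = -89 + (3*3)*(-5) = -89 + 9*(-5) = -89 - 45 = -134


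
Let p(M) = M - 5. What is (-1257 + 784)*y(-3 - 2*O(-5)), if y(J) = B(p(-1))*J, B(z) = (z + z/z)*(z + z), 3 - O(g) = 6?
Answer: -85140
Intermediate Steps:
O(g) = -3 (O(g) = 3 - 1*6 = 3 - 6 = -3)
p(M) = -5 + M
B(z) = 2*z*(1 + z) (B(z) = (z + 1)*(2*z) = (1 + z)*(2*z) = 2*z*(1 + z))
y(J) = 60*J (y(J) = (2*(-5 - 1)*(1 + (-5 - 1)))*J = (2*(-6)*(1 - 6))*J = (2*(-6)*(-5))*J = 60*J)
(-1257 + 784)*y(-3 - 2*O(-5)) = (-1257 + 784)*(60*(-3 - 2*(-3))) = -28380*(-3 + 6) = -28380*3 = -473*180 = -85140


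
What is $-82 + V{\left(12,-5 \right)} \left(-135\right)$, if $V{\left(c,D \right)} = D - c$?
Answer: $2213$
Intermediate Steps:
$-82 + V{\left(12,-5 \right)} \left(-135\right) = -82 + \left(-5 - 12\right) \left(-135\right) = -82 - -2295 = -82 + 2295 = 2213$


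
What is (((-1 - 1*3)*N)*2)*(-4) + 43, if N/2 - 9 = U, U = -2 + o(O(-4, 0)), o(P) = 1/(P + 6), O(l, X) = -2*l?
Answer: 3469/7 ≈ 495.57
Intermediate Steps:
o(P) = 1/(6 + P)
U = -27/14 (U = -2 + 1/(6 - 2*(-4)) = -2 + 1/(6 + 8) = -2 + 1/14 = -27/14 ≈ -1.9286)
N = 99/7 (N = 18 + 2*(-27/14) = 18 - 27/7 = 99/7 ≈ 14.143)
(((-1 - 1*3)*N)*2)*(-4) + 43 = (((-1 - 1*3)*(99/7))*2)*(-4) + 43 = (((-1 - 3)*(99/7))*2)*(-4) + 43 = (-4*99/7*2)*(-4) + 43 = -396/7*2*(-4) + 43 = -792/7*(-4) + 43 = 3168/7 + 43 = 3469/7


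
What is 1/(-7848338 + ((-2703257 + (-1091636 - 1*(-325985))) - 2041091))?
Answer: -1/13358337 ≈ -7.4860e-8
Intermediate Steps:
1/(-7848338 + ((-2703257 + (-1091636 - 1*(-325985))) - 2041091)) = 1/(-7848338 + ((-2703257 + (-1091636 + 325985)) - 2041091)) = 1/(-7848338 + ((-2703257 - 765651) - 2041091)) = 1/(-7848338 + (-3468908 - 2041091)) = 1/(-7848338 - 5509999) = 1/(-13358337) = -1/13358337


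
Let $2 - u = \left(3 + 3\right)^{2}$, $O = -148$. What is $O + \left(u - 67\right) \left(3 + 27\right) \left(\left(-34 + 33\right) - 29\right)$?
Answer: $90752$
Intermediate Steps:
$u = -34$ ($u = 2 - \left(3 + 3\right)^{2} = 2 - 6^{2} = 2 - 36 = -34$)
$O + \left(u - 67\right) \left(3 + 27\right) \left(\left(-34 + 33\right) - 29\right) = -148 + \left(-34 - 67\right) \left(3 + 27\right) \left(\left(-34 + 33\right) - 29\right) = -148 + \left(-101\right) 30 \left(-1 - 29\right) = -148 - -90900 = -148 + 90900 = 90752$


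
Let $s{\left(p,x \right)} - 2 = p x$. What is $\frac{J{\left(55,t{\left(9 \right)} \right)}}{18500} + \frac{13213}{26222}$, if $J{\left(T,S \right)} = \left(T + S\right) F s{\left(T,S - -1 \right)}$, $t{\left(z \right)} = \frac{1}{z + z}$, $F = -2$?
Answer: $\frac{5754246419}{39293667000} \approx 0.14644$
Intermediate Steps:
$s{\left(p,x \right)} = 2 + p x$
$t{\left(z \right)} = \frac{1}{2 z}$
$J{\left(T,S \right)} = \left(2 + T \left(1 + S\right)\right) \left(- 2 S - 2 T\right)$ ($J{\left(T,S \right)} = \left(T + S\right) \left(-2\right) \left(2 + T \left(S - -1\right)\right) = \left(S + T\right) \left(-2\right) \left(2 + T \left(S + 1\right)\right) = \left(- 2 S - 2 T\right) \left(2 + T \left(1 + S\right)\right) = \left(2 + T \left(1 + S\right)\right) \left(- 2 S - 2 T\right)$)
$\frac{J{\left(55,t{\left(9 \right)} \right)}}{18500} + \frac{13213}{26222} = \frac{\left(-2\right) \left(2 + 55 \left(1 + \frac{1}{2 \cdot 9}\right)\right) \left(\frac{1}{2 \cdot 9} + 55\right)}{18500} + \frac{13213}{26222} = - 2 \left(2 + 55 \left(1 + \frac{1}{2} \cdot \frac{1}{9}\right)\right) \left(\frac{1}{2} \cdot \frac{1}{9} + 55\right) \frac{1}{18500} + 13213 \cdot \frac{1}{26222} = - 2 \left(2 + 55 \left(1 + \frac{1}{18}\right)\right) \left(\frac{1}{18} + 55\right) \frac{1}{18500} + \frac{13213}{26222} = \left(-2\right) \left(2 + 55 \cdot \frac{19}{18}\right) \frac{991}{18} \cdot \frac{1}{18500} + \frac{13213}{26222} = \left(-2\right) \left(2 + \frac{1045}{18}\right) \frac{991}{18} \cdot \frac{1}{18500} + \frac{13213}{26222} = \left(-2\right) \frac{1081}{18} \cdot \frac{991}{18} \cdot \frac{1}{18500} + \frac{13213}{26222} = \left(- \frac{1071271}{162}\right) \frac{1}{18500} + \frac{13213}{26222} = - \frac{1071271}{2997000} + \frac{13213}{26222} = \frac{5754246419}{39293667000}$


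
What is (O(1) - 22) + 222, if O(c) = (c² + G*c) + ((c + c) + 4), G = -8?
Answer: 199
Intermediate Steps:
O(c) = 4 + c² - 6*c (O(c) = (c² - 8*c) + ((c + c) + 4) = (c² - 8*c) + (2*c + 4) = (c² - 8*c) + (4 + 2*c) = 4 + c² - 6*c)
(O(1) - 22) + 222 = ((4 + 1² - 6*1) - 22) + 222 = ((4 + 1 - 6) - 22) + 222 = (-1 - 22) + 222 = -23 + 222 = 199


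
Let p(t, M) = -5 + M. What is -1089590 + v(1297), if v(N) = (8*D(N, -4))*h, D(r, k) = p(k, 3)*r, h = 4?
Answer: -1172598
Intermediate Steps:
D(r, k) = -2*r (D(r, k) = (-5 + 3)*r = -2*r)
v(N) = -64*N (v(N) = (8*(-2*N))*4 = -16*N*4 = -64*N)
-1089590 + v(1297) = -1089590 - 64*1297 = -1089590 - 83008 = -1172598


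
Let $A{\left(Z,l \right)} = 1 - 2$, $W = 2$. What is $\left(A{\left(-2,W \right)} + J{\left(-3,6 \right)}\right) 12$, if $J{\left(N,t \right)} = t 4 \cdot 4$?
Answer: $1140$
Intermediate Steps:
$J{\left(N,t \right)} = 16 t$ ($J{\left(N,t \right)} = 4 t 4 = 16 t$)
$A{\left(Z,l \right)} = -1$ ($A{\left(Z,l \right)} = 1 - 2 = -1$)
$\left(A{\left(-2,W \right)} + J{\left(-3,6 \right)}\right) 12 = \left(-1 + 16 \cdot 6\right) 12 = \left(-1 + 96\right) 12 = 95 \cdot 12 = 1140$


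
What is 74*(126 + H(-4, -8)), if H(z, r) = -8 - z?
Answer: 9028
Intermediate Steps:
74*(126 + H(-4, -8)) = 74*(126 + (-8 - 1*(-4))) = 74*(126 + (-8 + 4)) = 74*(126 - 4) = 74*122 = 9028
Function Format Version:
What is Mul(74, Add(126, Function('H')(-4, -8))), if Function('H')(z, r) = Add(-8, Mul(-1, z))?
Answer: 9028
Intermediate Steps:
Mul(74, Add(126, Function('H')(-4, -8))) = Mul(74, Add(126, Add(-8, Mul(-1, -4)))) = Mul(74, Add(126, Add(-8, 4))) = Mul(74, Add(126, -4)) = Mul(74, 122) = 9028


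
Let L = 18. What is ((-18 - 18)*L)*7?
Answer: -4536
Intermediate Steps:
((-18 - 18)*L)*7 = ((-18 - 18)*18)*7 = -36*18*7 = -648*7 = -4536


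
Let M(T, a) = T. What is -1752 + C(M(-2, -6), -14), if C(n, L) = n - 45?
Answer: -1799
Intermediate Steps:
C(n, L) = -45 + n
-1752 + C(M(-2, -6), -14) = -1752 + (-45 - 2) = -1752 - 47 = -1799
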